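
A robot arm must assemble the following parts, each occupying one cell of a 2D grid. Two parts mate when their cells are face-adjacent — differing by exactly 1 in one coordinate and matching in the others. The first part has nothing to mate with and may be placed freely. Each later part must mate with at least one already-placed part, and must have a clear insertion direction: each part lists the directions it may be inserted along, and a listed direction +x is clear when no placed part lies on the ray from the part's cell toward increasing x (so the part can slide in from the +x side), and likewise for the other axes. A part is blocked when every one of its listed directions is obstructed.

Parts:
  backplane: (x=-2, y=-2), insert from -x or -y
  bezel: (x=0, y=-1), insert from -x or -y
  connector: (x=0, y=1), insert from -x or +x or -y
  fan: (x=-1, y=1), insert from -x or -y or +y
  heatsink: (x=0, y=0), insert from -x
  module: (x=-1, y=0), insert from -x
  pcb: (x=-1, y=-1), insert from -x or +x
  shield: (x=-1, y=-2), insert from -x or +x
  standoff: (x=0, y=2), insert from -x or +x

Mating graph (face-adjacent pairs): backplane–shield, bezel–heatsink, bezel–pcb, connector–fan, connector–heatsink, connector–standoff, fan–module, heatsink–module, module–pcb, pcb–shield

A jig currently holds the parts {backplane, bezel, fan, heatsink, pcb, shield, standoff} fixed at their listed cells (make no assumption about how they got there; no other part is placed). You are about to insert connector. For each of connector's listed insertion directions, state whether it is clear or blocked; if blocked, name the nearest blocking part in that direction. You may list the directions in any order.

-x: nearest on ray is fan@(-1, 1) ⇒ blocked
+x: ray from connector(0, 1) has no placed part ⇒ clear
-y: nearest on ray is heatsink@(0, 0) ⇒ blocked

+x: clear; -x: blocked by fan; -y: blocked by heatsink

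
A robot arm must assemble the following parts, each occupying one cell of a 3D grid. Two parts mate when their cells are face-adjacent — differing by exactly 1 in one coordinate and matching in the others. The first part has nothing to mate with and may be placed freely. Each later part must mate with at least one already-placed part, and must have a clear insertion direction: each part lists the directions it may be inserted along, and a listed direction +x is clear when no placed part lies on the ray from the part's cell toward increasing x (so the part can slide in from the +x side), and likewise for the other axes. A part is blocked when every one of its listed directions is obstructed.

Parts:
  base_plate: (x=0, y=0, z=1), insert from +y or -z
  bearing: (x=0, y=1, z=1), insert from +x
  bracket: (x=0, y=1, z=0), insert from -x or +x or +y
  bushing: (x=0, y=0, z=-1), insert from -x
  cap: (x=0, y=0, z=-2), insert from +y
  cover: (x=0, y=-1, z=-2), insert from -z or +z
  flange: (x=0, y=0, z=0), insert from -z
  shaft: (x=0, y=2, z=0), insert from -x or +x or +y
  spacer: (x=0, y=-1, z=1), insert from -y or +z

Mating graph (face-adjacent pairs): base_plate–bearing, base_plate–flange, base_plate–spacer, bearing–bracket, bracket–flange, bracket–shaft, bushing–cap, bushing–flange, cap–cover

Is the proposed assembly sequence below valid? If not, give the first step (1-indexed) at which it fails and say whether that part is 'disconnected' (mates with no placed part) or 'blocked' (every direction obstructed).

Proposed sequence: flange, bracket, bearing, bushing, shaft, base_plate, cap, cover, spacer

Invalid at step 6 (blocked)

1. flange@(0, 0, 0) [-z clear] — {flange}
2. bracket@(0, 1, 0) [-x clear] — {bracket, flange}
3. bearing@(0, 1, 1) [+x clear] — {bearing, bracket, flange}
4. bushing@(0, 0, -1) [-x clear] — {bearing, bracket, bushing, flange}
5. shaft@(0, 2, 0) [-x clear] — {bearing, bracket, bushing, flange, shaft}
6. base_plate@(0, 0, 1) — +y/-z all obstructed ⇒ blocked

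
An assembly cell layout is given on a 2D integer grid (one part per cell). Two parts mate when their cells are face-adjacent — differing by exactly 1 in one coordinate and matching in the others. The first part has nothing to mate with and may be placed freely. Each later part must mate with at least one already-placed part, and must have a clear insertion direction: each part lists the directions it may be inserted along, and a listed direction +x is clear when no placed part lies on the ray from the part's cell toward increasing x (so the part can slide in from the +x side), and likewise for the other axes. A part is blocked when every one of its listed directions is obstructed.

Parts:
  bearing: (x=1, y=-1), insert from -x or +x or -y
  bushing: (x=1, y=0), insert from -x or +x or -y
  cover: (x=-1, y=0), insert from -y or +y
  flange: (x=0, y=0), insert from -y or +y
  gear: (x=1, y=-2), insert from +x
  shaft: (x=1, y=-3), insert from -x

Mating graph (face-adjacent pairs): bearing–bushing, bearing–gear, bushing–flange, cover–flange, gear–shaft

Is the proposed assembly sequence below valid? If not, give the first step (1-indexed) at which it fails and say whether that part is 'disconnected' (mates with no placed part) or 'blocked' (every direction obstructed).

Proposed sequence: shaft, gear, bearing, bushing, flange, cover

1. shaft@(1, -3) [-x clear] — {shaft}
2. gear@(1, -2) [+x clear] — {gear, shaft}
3. bearing@(1, -1) [-x clear] — {bearing, gear, shaft}
4. bushing@(1, 0) [-x clear] — {bearing, bushing, gear, shaft}
5. flange@(0, 0) [-y clear] — {bearing, bushing, flange, gear, shaft}
6. cover@(-1, 0) [-y clear] — {bearing, bushing, cover, flange, gear, shaft}

Valid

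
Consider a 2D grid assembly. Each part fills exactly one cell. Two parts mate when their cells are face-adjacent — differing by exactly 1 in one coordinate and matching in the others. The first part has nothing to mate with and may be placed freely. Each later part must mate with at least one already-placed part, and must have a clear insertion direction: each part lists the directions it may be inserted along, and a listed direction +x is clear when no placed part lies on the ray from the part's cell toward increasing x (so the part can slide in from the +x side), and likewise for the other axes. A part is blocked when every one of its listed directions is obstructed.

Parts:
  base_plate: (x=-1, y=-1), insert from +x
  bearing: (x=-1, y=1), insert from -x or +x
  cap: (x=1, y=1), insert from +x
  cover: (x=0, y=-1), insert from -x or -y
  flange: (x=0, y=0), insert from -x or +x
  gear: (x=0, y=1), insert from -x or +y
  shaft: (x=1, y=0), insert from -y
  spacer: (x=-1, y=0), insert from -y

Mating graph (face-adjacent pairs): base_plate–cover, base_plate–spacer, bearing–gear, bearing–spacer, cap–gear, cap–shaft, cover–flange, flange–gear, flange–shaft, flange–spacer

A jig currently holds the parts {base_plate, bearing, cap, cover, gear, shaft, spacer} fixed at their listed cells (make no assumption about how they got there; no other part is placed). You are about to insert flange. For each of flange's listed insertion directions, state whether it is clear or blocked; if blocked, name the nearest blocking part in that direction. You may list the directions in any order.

-x: nearest on ray is spacer@(-1, 0) ⇒ blocked
+x: nearest on ray is shaft@(1, 0) ⇒ blocked

+x: blocked by shaft; -x: blocked by spacer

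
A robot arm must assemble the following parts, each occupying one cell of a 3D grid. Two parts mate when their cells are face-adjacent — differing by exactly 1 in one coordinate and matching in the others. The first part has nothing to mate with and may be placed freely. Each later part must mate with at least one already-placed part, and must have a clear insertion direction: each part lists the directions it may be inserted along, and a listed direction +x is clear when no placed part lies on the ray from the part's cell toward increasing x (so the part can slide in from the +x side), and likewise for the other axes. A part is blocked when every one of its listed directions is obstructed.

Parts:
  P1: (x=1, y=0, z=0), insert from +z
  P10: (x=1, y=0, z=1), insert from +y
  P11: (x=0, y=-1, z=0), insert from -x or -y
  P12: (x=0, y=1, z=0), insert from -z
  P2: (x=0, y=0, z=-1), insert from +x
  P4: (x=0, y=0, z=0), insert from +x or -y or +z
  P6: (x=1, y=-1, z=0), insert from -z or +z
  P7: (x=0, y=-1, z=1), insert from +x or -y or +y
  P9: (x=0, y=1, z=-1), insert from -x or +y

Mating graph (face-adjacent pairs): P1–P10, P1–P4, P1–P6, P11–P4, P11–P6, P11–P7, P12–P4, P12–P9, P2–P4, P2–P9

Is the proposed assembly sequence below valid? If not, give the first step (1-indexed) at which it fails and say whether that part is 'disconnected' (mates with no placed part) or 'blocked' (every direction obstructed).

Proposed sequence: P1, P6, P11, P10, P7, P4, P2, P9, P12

1. P1@(1, 0, 0) [+z clear] — {P1}
2. P6@(1, -1, 0) [-z clear] — {P1, P6}
3. P11@(0, -1, 0) [-x clear] — {P1, P11, P6}
4. P10@(1, 0, 1) [+y clear] — {P1, P10, P11, P6}
5. P7@(0, -1, 1) [+x clear] — {P1, P10, P11, P6, P7}
6. P4@(0, 0, 0) [+z clear] — {P1, P10, P11, P4, P6, P7}
7. P2@(0, 0, -1) [+x clear] — {P1, P10, P11, P2, P4, P6, P7}
8. P9@(0, 1, -1) [-x clear] — {P1, P10, P11, P2, P4, P6, P7, P9}
9. P12@(0, 1, 0) — -z all obstructed ⇒ blocked

Invalid at step 9 (blocked)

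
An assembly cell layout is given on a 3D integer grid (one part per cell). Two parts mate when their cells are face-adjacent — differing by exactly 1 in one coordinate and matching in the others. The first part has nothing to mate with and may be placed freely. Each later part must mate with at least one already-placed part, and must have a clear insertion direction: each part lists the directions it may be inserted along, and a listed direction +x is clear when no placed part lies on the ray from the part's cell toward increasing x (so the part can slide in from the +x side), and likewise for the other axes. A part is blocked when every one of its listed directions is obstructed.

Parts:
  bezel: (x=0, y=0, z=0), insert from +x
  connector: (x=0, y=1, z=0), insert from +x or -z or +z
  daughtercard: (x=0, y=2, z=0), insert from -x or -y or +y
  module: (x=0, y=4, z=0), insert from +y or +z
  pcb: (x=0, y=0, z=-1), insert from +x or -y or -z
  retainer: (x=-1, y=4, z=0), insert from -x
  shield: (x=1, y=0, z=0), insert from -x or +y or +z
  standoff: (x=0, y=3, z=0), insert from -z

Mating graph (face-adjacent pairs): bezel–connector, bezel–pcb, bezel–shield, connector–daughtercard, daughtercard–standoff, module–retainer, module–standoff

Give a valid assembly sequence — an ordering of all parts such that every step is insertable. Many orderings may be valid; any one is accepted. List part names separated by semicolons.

1. retainer@(-1, 4, 0) [-x clear] — {retainer}
2. module@(0, 4, 0) [+y clear] — {module, retainer}
3. standoff@(0, 3, 0) [-z clear] — {module, retainer, standoff}
4. daughtercard@(0, 2, 0) [-x clear] — {daughtercard, module, retainer, standoff}
5. connector@(0, 1, 0) [+x clear] — {connector, daughtercard, module, retainer, standoff}
6. bezel@(0, 0, 0) [+x clear] — {bezel, connector, daughtercard, module, retainer, standoff}
7. shield@(1, 0, 0) [+y clear] — {bezel, connector, daughtercard, module, retainer, shield, standoff}
8. pcb@(0, 0, -1) [+x clear] — {bezel, connector, daughtercard, module, pcb, retainer, shield, standoff}

retainer; module; standoff; daughtercard; connector; bezel; shield; pcb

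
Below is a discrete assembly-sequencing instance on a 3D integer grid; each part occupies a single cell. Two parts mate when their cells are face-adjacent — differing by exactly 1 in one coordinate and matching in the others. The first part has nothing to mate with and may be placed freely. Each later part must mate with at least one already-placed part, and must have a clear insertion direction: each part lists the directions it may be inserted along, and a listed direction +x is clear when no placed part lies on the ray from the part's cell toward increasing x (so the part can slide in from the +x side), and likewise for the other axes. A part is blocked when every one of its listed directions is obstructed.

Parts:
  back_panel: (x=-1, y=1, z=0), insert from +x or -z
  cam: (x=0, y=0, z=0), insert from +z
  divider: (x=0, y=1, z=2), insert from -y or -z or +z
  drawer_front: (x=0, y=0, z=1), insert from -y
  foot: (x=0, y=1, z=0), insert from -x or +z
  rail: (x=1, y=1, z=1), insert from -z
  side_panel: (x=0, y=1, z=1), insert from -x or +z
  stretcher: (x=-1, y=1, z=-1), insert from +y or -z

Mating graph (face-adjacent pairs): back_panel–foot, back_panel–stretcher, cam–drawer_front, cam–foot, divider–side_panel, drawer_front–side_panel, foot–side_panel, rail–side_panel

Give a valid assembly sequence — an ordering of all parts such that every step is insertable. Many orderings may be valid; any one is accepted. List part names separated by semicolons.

1. stretcher@(-1, 1, -1) [+y clear] — {stretcher}
2. back_panel@(-1, 1, 0) [+x clear] — {back_panel, stretcher}
3. foot@(0, 1, 0) [+z clear] — {back_panel, foot, stretcher}
4. side_panel@(0, 1, 1) [-x clear] — {back_panel, foot, side_panel, stretcher}
5. rail@(1, 1, 1) [-z clear] — {back_panel, foot, rail, side_panel, stretcher}
6. divider@(0, 1, 2) [-y clear] — {back_panel, divider, foot, rail, side_panel, stretcher}
7. cam@(0, 0, 0) [+z clear] — {back_panel, cam, divider, foot, rail, side_panel, stretcher}
8. drawer_front@(0, 0, 1) [-y clear] — {back_panel, cam, divider, drawer_front, foot, rail, side_panel, stretcher}

stretcher; back_panel; foot; side_panel; rail; divider; cam; drawer_front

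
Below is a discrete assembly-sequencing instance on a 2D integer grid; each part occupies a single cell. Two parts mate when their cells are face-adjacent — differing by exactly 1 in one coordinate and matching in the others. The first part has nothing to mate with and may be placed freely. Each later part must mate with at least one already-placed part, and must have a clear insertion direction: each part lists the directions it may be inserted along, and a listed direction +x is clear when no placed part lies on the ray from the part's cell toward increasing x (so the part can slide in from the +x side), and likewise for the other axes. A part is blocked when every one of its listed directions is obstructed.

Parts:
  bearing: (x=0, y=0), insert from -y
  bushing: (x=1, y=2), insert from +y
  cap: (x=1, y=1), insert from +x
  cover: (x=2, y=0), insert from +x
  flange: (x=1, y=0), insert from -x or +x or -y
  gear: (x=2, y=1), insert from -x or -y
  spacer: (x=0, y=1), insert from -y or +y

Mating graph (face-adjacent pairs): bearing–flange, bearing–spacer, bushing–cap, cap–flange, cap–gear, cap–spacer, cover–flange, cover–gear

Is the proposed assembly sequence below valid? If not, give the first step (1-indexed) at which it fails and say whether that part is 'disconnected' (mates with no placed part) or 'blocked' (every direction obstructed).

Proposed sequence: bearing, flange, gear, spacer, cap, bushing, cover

Invalid at step 3 (disconnected)

1. bearing@(0, 0) [-y clear] — {bearing}
2. flange@(1, 0) [+x clear] — {bearing, flange}
3. gear@(2, 1) — no placed neighbour ⇒ disconnected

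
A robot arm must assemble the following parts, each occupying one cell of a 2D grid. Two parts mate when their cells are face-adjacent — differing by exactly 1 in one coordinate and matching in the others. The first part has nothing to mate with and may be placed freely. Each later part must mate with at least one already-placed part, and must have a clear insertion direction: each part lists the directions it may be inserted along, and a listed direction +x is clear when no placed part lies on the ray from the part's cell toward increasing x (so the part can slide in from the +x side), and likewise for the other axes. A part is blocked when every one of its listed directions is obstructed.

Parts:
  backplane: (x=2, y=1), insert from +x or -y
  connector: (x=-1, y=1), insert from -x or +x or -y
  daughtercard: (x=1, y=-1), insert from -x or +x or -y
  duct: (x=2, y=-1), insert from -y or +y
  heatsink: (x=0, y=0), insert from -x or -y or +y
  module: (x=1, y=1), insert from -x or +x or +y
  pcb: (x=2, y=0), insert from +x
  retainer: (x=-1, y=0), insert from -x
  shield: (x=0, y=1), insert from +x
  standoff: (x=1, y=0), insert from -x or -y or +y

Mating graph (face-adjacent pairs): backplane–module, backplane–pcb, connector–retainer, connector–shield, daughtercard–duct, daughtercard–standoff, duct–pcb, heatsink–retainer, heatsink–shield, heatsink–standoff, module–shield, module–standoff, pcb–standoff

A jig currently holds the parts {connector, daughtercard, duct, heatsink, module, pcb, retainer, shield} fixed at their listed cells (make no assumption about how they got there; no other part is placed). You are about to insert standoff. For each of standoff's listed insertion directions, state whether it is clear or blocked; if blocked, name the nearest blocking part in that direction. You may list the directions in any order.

+y: blocked by module; -x: blocked by heatsink; -y: blocked by daughtercard

-x: nearest on ray is heatsink@(0, 0) ⇒ blocked
-y: nearest on ray is daughtercard@(1, -1) ⇒ blocked
+y: nearest on ray is module@(1, 1) ⇒ blocked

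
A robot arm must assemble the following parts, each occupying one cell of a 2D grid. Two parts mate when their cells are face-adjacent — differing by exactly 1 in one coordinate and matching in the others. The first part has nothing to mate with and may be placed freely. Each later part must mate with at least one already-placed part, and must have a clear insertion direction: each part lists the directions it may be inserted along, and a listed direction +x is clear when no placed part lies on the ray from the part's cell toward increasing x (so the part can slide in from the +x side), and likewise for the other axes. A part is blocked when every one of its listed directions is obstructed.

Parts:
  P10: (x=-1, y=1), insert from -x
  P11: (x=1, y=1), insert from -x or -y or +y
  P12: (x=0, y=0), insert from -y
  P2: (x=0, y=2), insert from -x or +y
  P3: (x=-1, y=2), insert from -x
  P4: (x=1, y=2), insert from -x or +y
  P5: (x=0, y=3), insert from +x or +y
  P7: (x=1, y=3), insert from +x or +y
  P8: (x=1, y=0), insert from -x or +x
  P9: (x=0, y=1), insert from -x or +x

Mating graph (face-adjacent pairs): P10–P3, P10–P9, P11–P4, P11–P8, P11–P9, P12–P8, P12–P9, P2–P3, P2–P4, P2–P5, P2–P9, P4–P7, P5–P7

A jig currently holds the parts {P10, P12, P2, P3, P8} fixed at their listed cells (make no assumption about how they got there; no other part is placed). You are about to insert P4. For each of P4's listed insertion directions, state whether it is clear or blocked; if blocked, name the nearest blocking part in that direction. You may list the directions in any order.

+y: clear; -x: blocked by P2

-x: nearest on ray is P2@(0, 2) ⇒ blocked
+y: ray from P4(1, 2) has no placed part ⇒ clear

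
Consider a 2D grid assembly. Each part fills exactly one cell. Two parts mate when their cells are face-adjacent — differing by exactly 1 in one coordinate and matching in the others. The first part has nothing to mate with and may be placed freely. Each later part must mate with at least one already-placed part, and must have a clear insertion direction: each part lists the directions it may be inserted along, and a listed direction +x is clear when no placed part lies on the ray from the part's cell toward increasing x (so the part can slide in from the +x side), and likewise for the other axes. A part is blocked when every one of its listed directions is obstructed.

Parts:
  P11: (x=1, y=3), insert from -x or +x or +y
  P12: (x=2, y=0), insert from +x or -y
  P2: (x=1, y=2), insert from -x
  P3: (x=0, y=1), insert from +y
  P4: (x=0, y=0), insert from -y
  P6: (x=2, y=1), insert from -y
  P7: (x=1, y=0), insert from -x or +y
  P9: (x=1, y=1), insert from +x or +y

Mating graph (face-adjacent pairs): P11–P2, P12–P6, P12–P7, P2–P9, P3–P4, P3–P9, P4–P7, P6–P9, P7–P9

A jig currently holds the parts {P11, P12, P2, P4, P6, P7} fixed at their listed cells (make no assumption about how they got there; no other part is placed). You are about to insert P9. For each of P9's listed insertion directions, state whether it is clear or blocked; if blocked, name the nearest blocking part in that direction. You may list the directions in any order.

+x: nearest on ray is P6@(2, 1) ⇒ blocked
+y: nearest on ray is P2@(1, 2) ⇒ blocked

+x: blocked by P6; +y: blocked by P2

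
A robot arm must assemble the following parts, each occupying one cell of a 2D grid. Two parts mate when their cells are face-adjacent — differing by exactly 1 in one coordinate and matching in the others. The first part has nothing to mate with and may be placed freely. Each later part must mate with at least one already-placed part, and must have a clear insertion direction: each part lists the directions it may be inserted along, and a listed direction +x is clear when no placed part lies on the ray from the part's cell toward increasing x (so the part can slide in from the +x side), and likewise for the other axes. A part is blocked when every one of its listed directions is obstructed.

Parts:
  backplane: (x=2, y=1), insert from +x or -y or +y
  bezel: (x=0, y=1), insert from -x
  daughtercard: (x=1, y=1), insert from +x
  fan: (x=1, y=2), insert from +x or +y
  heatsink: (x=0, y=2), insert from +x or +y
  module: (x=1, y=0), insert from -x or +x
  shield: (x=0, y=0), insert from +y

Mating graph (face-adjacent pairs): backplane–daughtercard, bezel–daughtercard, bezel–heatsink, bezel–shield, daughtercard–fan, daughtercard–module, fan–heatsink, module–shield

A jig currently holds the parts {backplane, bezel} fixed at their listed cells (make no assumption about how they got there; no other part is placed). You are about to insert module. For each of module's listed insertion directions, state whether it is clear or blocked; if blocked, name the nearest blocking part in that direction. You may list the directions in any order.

+x: clear; -x: clear

-x: ray from module(1, 0) has no placed part ⇒ clear
+x: ray from module(1, 0) has no placed part ⇒ clear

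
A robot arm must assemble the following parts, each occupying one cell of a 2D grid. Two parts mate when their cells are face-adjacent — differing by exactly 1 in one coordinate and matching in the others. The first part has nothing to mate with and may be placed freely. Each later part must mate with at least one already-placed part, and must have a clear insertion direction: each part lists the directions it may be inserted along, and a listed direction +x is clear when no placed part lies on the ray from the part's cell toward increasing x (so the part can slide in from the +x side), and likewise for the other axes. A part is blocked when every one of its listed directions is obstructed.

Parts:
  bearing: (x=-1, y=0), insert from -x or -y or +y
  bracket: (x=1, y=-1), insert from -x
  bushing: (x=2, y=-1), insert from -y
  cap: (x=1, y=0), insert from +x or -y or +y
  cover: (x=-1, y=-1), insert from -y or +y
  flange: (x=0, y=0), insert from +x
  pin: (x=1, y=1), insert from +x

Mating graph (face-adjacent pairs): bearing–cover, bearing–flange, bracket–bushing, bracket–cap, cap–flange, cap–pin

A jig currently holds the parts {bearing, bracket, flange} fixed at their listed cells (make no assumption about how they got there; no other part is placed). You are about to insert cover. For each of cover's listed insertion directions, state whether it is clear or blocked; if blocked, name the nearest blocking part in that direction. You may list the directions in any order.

+y: blocked by bearing; -y: clear

-y: ray from cover(-1, -1) has no placed part ⇒ clear
+y: nearest on ray is bearing@(-1, 0) ⇒ blocked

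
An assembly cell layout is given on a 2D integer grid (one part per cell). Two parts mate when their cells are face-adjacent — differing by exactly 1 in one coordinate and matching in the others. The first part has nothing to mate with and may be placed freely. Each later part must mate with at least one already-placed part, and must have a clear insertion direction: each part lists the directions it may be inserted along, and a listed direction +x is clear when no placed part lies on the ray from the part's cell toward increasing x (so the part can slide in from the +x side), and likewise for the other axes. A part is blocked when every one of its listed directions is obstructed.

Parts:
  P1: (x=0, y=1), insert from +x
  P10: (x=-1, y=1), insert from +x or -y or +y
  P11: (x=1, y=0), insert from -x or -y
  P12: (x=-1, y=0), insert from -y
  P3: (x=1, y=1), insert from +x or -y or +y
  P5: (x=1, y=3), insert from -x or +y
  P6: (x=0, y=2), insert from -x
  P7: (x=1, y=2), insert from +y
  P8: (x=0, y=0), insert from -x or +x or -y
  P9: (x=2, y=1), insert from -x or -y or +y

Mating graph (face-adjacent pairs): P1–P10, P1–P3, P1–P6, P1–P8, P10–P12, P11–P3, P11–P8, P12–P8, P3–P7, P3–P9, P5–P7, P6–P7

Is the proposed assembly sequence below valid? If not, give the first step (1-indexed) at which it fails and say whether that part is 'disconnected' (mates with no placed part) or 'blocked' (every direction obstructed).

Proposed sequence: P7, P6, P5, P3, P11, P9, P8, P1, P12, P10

Invalid at step 8 (blocked)

1. P7@(1, 2) [+y clear] — {P7}
2. P6@(0, 2) [-x clear] — {P6, P7}
3. P5@(1, 3) [-x clear] — {P5, P6, P7}
4. P3@(1, 1) [+x clear] — {P3, P5, P6, P7}
5. P11@(1, 0) [-x clear] — {P11, P3, P5, P6, P7}
6. P9@(2, 1) [-y clear] — {P11, P3, P5, P6, P7, P9}
7. P8@(0, 0) [-x clear] — {P11, P3, P5, P6, P7, P8, P9}
8. P1@(0, 1) — +x all obstructed ⇒ blocked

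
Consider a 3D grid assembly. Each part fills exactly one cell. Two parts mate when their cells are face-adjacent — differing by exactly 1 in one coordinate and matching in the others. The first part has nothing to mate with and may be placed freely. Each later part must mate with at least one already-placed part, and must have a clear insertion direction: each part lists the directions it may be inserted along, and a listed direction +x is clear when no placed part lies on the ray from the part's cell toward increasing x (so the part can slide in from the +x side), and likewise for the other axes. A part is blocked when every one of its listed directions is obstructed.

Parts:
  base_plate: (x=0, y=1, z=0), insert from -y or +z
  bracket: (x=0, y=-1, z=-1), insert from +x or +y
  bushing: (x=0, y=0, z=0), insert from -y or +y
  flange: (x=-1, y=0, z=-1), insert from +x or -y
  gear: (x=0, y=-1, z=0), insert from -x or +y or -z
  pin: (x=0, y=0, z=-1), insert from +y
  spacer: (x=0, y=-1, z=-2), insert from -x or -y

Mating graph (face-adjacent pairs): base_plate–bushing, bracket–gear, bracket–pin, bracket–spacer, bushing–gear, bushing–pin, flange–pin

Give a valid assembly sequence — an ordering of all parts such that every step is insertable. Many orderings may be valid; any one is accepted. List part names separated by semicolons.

flange; pin; bracket; spacer; bushing; base_plate; gear

1. flange@(-1, 0, -1) [+x clear] — {flange}
2. pin@(0, 0, -1) [+y clear] — {flange, pin}
3. bracket@(0, -1, -1) [+x clear] — {bracket, flange, pin}
4. spacer@(0, -1, -2) [-x clear] — {bracket, flange, pin, spacer}
5. bushing@(0, 0, 0) [-y clear] — {bracket, bushing, flange, pin, spacer}
6. base_plate@(0, 1, 0) [+z clear] — {base_plate, bracket, bushing, flange, pin, spacer}
7. gear@(0, -1, 0) [-x clear] — {base_plate, bracket, bushing, flange, gear, pin, spacer}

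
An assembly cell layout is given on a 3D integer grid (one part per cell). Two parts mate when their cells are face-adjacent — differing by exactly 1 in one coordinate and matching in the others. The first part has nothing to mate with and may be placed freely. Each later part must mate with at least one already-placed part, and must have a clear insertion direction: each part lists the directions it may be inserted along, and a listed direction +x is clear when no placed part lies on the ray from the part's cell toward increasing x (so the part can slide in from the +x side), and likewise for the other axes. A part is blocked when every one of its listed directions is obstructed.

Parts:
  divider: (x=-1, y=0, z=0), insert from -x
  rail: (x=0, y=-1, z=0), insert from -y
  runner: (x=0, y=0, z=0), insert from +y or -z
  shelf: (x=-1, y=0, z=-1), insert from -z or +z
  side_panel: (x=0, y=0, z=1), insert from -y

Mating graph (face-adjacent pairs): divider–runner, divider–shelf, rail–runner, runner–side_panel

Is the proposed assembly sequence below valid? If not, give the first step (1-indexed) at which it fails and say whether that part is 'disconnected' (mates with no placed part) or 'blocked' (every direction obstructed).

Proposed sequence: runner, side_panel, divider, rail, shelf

Valid

1. runner@(0, 0, 0) [+y clear] — {runner}
2. side_panel@(0, 0, 1) [-y clear] — {runner, side_panel}
3. divider@(-1, 0, 0) [-x clear] — {divider, runner, side_panel}
4. rail@(0, -1, 0) [-y clear] — {divider, rail, runner, side_panel}
5. shelf@(-1, 0, -1) [-z clear] — {divider, rail, runner, shelf, side_panel}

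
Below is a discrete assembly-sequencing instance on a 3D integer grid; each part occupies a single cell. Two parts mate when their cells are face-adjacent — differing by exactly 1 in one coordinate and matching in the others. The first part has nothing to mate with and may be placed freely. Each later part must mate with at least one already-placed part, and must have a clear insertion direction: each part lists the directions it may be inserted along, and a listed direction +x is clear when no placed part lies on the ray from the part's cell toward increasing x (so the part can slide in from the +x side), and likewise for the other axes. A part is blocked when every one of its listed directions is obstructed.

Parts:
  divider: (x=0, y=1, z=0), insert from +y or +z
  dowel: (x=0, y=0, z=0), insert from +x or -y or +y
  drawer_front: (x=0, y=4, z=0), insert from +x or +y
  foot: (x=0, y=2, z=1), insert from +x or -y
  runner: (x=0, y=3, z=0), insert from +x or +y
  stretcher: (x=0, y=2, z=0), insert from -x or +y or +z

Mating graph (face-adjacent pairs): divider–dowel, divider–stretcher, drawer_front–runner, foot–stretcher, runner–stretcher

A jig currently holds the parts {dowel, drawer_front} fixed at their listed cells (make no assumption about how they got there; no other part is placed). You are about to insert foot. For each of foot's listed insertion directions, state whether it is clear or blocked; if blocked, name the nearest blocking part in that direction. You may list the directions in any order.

+x: ray from foot(0, 2, 1) has no placed part ⇒ clear
-y: ray from foot(0, 2, 1) has no placed part ⇒ clear

+x: clear; -y: clear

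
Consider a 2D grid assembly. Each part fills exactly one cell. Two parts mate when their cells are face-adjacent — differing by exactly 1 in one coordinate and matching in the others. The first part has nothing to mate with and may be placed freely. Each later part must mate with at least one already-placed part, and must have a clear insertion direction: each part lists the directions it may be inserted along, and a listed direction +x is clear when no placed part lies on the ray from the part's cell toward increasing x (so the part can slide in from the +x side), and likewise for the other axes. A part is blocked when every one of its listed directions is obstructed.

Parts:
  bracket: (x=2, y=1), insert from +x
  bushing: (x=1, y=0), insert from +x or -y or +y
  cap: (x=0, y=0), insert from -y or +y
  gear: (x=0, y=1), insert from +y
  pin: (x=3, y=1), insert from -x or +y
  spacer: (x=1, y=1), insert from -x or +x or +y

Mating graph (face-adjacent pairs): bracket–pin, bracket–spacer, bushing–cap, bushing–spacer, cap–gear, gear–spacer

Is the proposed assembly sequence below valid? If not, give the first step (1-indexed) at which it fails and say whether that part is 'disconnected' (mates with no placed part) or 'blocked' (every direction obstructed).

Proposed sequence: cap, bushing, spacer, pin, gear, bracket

1. cap@(0, 0) [-y clear] — {cap}
2. bushing@(1, 0) [+x clear] — {bushing, cap}
3. spacer@(1, 1) [-x clear] — {bushing, cap, spacer}
4. pin@(3, 1) — no placed neighbour ⇒ disconnected

Invalid at step 4 (disconnected)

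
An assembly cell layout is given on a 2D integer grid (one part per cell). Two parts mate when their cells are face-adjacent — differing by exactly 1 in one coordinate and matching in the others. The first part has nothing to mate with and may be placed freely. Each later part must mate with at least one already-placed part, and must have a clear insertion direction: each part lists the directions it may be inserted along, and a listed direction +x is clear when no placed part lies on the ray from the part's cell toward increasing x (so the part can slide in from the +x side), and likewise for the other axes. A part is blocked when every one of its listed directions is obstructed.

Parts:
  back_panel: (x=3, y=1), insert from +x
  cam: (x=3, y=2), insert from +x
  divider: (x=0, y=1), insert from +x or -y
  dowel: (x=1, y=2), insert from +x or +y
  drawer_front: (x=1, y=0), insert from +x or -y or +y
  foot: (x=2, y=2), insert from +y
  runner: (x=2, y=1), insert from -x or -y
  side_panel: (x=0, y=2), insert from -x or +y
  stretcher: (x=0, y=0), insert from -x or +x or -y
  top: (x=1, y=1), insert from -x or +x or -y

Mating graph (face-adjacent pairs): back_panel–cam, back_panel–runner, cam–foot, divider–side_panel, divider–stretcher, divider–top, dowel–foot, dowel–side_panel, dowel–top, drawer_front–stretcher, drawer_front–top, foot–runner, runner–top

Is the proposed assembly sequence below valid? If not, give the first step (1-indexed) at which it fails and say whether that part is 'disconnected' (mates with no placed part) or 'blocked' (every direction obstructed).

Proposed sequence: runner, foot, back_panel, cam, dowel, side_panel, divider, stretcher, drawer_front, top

Invalid at step 10 (blocked)

1. runner@(2, 1) [-x clear] — {runner}
2. foot@(2, 2) [+y clear] — {foot, runner}
3. back_panel@(3, 1) [+x clear] — {back_panel, foot, runner}
4. cam@(3, 2) [+x clear] — {back_panel, cam, foot, runner}
5. dowel@(1, 2) [+y clear] — {back_panel, cam, dowel, foot, runner}
6. side_panel@(0, 2) [-x clear] — {back_panel, cam, dowel, foot, runner, side_panel}
7. divider@(0, 1) [-y clear] — {back_panel, cam, divider, dowel, foot, runner, side_panel}
8. stretcher@(0, 0) [-x clear] — {back_panel, cam, divider, dowel, foot, runner, side_panel, stretcher}
9. drawer_front@(1, 0) [+x clear] — {back_panel, cam, divider, dowel, drawer_front, foot, runner, side_panel, stretcher}
10. top@(1, 1) — -x/+x/-y all obstructed ⇒ blocked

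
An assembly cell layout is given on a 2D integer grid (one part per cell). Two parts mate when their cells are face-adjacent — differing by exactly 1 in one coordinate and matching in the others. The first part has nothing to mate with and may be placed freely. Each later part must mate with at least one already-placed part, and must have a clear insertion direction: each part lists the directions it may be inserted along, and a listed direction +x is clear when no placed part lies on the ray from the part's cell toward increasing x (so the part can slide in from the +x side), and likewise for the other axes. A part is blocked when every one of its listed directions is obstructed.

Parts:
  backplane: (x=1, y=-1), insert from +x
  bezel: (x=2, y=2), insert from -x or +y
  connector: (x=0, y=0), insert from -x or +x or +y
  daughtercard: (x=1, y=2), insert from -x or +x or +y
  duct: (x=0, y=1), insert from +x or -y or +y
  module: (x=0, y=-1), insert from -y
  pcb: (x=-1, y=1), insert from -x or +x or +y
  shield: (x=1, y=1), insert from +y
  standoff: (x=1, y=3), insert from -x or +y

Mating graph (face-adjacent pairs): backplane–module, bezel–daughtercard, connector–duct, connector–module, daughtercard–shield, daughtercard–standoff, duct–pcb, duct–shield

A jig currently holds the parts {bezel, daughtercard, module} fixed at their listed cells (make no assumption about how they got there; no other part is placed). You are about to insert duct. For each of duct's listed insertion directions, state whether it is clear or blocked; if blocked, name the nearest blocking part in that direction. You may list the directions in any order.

+x: ray from duct(0, 1) has no placed part ⇒ clear
-y: nearest on ray is module@(0, -1) ⇒ blocked
+y: ray from duct(0, 1) has no placed part ⇒ clear

+x: clear; +y: clear; -y: blocked by module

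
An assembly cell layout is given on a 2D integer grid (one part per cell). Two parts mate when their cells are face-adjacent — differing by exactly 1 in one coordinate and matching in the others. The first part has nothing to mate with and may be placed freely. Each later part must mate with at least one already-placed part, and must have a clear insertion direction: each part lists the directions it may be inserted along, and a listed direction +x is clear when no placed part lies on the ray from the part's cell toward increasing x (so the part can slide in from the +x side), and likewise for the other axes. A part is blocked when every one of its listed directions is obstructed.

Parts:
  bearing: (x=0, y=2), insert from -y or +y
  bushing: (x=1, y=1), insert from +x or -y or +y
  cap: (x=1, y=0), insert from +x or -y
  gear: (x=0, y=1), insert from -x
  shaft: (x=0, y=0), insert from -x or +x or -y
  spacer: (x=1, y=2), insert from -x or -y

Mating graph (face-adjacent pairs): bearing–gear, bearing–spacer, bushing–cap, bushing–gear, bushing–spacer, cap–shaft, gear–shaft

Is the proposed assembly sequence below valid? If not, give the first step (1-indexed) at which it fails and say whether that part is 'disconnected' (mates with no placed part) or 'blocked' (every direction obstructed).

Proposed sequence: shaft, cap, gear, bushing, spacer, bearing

1. shaft@(0, 0) [-x clear] — {shaft}
2. cap@(1, 0) [+x clear] — {cap, shaft}
3. gear@(0, 1) [-x clear] — {cap, gear, shaft}
4. bushing@(1, 1) [+x clear] — {bushing, cap, gear, shaft}
5. spacer@(1, 2) [-x clear] — {bushing, cap, gear, shaft, spacer}
6. bearing@(0, 2) [+y clear] — {bearing, bushing, cap, gear, shaft, spacer}

Valid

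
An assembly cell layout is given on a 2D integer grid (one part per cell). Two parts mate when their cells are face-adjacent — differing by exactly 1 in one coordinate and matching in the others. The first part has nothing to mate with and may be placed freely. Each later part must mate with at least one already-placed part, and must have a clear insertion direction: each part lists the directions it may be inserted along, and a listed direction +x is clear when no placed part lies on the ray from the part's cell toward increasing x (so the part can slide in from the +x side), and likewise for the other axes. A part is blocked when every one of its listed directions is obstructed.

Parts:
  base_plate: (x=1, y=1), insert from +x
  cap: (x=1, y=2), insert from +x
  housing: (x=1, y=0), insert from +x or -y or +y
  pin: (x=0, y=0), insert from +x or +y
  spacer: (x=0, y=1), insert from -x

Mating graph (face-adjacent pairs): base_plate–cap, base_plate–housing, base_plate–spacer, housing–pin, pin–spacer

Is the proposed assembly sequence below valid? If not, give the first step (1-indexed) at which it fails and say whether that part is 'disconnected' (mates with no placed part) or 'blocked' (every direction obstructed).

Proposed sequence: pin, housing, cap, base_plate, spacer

1. pin@(0, 0) [+x clear] — {pin}
2. housing@(1, 0) [+x clear] — {housing, pin}
3. cap@(1, 2) — no placed neighbour ⇒ disconnected

Invalid at step 3 (disconnected)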